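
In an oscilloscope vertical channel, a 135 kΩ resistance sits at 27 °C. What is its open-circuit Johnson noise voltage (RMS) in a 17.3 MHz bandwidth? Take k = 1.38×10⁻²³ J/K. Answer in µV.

T = 27 °C + 273.15 = 300.15 K
V_n = √(4kTRB)
4kTRB = 4 × 1.38×10⁻²³ × 300.15 × 1.35×10⁵ × 1.73×10⁷ = 3.87×10⁻⁸ V²
V_n = √(3.87×10⁻⁸) = 1.97×10⁻⁴ V = 197 µV

197 µV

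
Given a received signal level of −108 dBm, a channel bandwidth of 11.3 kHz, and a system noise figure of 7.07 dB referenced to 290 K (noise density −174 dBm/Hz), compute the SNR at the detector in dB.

Noise floor: N = −174 + 10 log₁₀(B) + NF
10 log₁₀(1.13×10⁴) = 40.53 dB
N = −174 + 40.53 + 7.07 = −126.40 dBm
SNR = P_sig − N = −108 − (−126.40) = 18.40 dB → 18.4 dB

18.4 dB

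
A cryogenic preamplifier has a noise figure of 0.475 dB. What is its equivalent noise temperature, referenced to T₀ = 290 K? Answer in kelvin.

33.5 K

F = 10^(0.475/10) = 1.11558
T_e = (F − 1)·T₀ = (1.11558 − 1) × 290 = 33.5 K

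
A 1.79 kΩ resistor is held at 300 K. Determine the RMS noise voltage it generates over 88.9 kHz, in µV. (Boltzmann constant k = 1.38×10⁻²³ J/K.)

V_n = √(4kTRB)
4kTRB = 4 × 1.38×10⁻²³ × 300 × 1.79×10³ × 8.89×10⁴ = 2.64×10⁻¹² V²
V_n = √(2.64×10⁻¹²) = 1.62×10⁻⁶ V = 1.62 µV

1.62 µV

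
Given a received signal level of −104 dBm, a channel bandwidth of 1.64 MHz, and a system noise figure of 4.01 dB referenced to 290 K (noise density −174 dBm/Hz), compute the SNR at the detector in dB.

Noise floor: N = −174 + 10 log₁₀(B) + NF
10 log₁₀(1.64×10⁶) = 62.15 dB
N = −174 + 62.15 + 4.01 = −107.84 dBm
SNR = P_sig − N = −104 − (−107.84) = 3.84 dB → 3.8 dB

3.8 dB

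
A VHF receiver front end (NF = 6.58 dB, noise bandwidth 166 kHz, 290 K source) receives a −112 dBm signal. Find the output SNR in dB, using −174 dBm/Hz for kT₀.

Noise floor: N = −174 + 10 log₁₀(B) + NF
10 log₁₀(1.66×10⁵) = 52.2 dB
N = −174 + 52.2 + 6.58 = −115.22 dBm
SNR = P_sig − N = −112 − (−115.22) = 3.22 dB → 3.2 dB

3.2 dB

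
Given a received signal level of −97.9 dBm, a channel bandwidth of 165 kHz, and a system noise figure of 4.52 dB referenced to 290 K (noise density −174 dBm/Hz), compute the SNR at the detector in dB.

19.4 dB

Noise floor: N = −174 + 10 log₁₀(B) + NF
10 log₁₀(1.65×10⁵) = 52.17 dB
N = −174 + 52.17 + 4.52 = −117.31 dBm
SNR = P_sig − N = −97.9 − (−117.31) = 19.41 dB → 19.4 dB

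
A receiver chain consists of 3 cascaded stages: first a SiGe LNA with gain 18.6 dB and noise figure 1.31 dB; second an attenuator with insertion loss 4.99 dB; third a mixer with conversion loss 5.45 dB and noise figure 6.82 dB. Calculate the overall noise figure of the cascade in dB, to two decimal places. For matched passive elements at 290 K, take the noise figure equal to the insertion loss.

Convert to linear (a loss of L dB is a gain of −L dB): F_i = 10^(NF_i/10), G_i = 10^(G_i,dB/10)
  Stage 1: F_1 = 10^(1.31/10) = 1.352, G_1 = 10^(18.6/10) = 72.44
  Stage 2: F_2 = 10^(4.99/10) = 3.155, G_2 = 10^(−4.99/10) = 0.3170
  Stage 3: F_3 = 10^(6.82/10) = 4.808, G_3 = 10^(−5.45/10) = 0.2851
Friis cascade:
  F = 1.352 + (3.155 − 1)/72.44 + (4.808 − 1)/22.96 = 1.548
NF = 10 log₁₀(1.548) = 1.90 dB

1.90 dB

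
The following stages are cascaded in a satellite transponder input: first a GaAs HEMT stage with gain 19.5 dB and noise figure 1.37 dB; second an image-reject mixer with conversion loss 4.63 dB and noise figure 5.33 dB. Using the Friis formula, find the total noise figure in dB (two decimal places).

Convert to linear (a loss of L dB is a gain of −L dB): F_i = 10^(NF_i/10), G_i = 10^(G_i,dB/10)
  Stage 1: F_1 = 10^(1.37/10) = 1.371, G_1 = 10^(19.5/10) = 89.13
  Stage 2: F_2 = 10^(5.33/10) = 3.412, G_2 = 10^(−4.63/10) = 0.3443
Friis cascade:
  F = 1.371 + (3.412 − 1)/89.13 = 1.398
NF = 10 log₁₀(1.398) = 1.45 dB

1.45 dB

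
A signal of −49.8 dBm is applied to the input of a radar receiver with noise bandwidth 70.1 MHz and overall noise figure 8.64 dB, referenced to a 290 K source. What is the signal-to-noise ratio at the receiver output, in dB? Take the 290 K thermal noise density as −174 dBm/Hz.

Noise floor: N = −174 + 10 log₁₀(B) + NF
10 log₁₀(7.01×10⁷) = 78.46 dB
N = −174 + 78.46 + 8.64 = −86.90 dBm
SNR = P_sig − N = −49.8 − (−86.90) = 37.10 dB → 37.1 dB

37.1 dB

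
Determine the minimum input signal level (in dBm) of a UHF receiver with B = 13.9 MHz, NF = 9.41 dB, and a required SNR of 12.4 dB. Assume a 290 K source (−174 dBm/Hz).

Sensitivity = −174 + 10 log₁₀(B) + NF + SNR_min
= −174 + 71.43 + 9.41 + 12.4
= −80.76 dBm → −80.8 dBm

−80.8 dBm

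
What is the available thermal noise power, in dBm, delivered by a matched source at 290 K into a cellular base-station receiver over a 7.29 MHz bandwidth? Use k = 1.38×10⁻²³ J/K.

−105.3 dBm

P_n = kTB = 1.38×10⁻²³ × 290 × 7.29×10⁶ = 2.92×10⁻¹⁴ W
In dBm: 10 log₁₀(2.92×10⁻¹⁴ / 10⁻³) = −105.3 dBm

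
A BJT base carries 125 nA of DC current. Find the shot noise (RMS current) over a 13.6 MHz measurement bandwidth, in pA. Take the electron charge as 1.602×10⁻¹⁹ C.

738 pA

I_n = √(2qI·B)
2qI·B = 2 × 1.602×10⁻¹⁹ × 1.25×10⁻⁷ × 1.36×10⁷ = 5.45×10⁻¹⁹ A²
I_n = √(5.45×10⁻¹⁹) = 7.38×10⁻¹⁰ A = 738 pA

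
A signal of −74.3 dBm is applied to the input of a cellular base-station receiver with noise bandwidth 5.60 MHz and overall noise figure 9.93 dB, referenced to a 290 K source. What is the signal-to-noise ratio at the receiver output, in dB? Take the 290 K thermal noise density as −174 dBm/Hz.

22.3 dB

Noise floor: N = −174 + 10 log₁₀(B) + NF
10 log₁₀(5.60×10⁶) = 67.48 dB
N = −174 + 67.48 + 9.93 = −96.59 dBm
SNR = P_sig − N = −74.3 − (−96.59) = 22.29 dB → 22.3 dB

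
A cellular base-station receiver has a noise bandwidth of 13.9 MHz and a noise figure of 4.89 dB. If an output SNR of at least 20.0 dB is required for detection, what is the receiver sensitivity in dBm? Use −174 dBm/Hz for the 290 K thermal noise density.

−77.7 dBm

Sensitivity = −174 + 10 log₁₀(B) + NF + SNR_min
= −174 + 71.43 + 4.89 + 20.0
= −77.68 dBm → −77.7 dBm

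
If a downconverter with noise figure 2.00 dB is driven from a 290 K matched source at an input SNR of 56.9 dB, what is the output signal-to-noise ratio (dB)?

54.90 dB

By definition F = SNR_in/SNR_out, so in dB: SNR_out = SNR_in − NF
SNR_out = 56.9 − 2.00 = 54.90 dB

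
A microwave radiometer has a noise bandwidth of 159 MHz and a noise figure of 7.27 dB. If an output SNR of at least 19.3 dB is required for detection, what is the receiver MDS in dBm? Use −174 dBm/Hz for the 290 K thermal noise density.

Sensitivity = −174 + 10 log₁₀(B) + NF + SNR_min
= −174 + 82.01 + 7.27 + 19.3
= −65.42 dBm → −65.4 dBm

−65.4 dBm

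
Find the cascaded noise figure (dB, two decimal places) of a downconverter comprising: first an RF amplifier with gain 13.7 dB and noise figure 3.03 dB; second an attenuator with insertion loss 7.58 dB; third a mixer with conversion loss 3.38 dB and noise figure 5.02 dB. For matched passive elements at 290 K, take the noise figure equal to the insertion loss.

4.38 dB

Convert to linear (a loss of L dB is a gain of −L dB): F_i = 10^(NF_i/10), G_i = 10^(G_i,dB/10)
  Stage 1: F_1 = 10^(3.03/10) = 2.009, G_1 = 10^(13.7/10) = 23.44
  Stage 2: F_2 = 10^(7.58/10) = 5.728, G_2 = 10^(−7.58/10) = 0.1746
  Stage 3: F_3 = 10^(5.02/10) = 3.177, G_3 = 10^(−3.38/10) = 0.4592
Friis cascade:
  F = 2.009 + (5.728 − 1)/23.44 + (3.177 − 1)/4.093 = 2.743
NF = 10 log₁₀(2.743) = 4.38 dB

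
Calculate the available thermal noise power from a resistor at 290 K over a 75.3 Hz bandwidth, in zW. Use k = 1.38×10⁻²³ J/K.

301 zW

P_n = kTB = 1.38×10⁻²³ × 290 × 7.53×10¹ = 3.01×10⁻¹⁹ W = 301 zW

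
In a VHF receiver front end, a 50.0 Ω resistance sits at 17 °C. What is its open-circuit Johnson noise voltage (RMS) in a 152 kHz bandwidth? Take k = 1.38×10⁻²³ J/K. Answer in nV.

349 nV

T = 17 °C + 273.15 = 290.15 K
V_n = √(4kTRB)
4kTRB = 4 × 1.38×10⁻²³ × 290.15 × 5.00×10¹ × 1.52×10⁵ = 1.22×10⁻¹³ V²
V_n = √(1.22×10⁻¹³) = 3.49×10⁻⁷ V = 349 nV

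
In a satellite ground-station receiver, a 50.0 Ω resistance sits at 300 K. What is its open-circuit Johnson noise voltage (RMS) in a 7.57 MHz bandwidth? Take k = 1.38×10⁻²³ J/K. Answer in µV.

2.50 µV

V_n = √(4kTRB)
4kTRB = 4 × 1.38×10⁻²³ × 300 × 5.00×10¹ × 7.57×10⁶ = 6.27×10⁻¹² V²
V_n = √(6.27×10⁻¹²) = 2.50×10⁻⁶ V = 2.50 µV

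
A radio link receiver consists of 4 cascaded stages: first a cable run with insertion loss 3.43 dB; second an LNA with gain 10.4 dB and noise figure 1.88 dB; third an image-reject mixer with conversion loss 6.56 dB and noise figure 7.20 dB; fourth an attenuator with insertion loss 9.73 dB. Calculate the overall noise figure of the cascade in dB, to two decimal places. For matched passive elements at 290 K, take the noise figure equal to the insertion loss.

10.75 dB

Convert to linear (a loss of L dB is a gain of −L dB): F_i = 10^(NF_i/10), G_i = 10^(G_i,dB/10)
  Stage 1: F_1 = 10^(3.43/10) = 2.203, G_1 = 10^(−3.43/10) = 0.4539
  Stage 2: F_2 = 10^(1.88/10) = 1.542, G_2 = 10^(10.4/10) = 10.96
  Stage 3: F_3 = 10^(7.20/10) = 5.248, G_3 = 10^(−6.56/10) = 0.2208
  Stage 4: F_4 = 10^(9.73/10) = 9.397, G_4 = 10^(−9.73/10) = 0.1064
Friis cascade:
  F = 2.203 + (1.542 − 1)/0.4539 + (5.248 − 1)/4.977 + (9.397 − 1)/1.099 = 11.89
NF = 10 log₁₀(11.89) = 10.75 dB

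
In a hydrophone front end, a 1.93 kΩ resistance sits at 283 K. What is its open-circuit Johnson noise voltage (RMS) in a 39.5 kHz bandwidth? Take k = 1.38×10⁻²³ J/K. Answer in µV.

V_n = √(4kTRB)
4kTRB = 4 × 1.38×10⁻²³ × 283 × 1.93×10³ × 3.95×10⁴ = 1.19×10⁻¹² V²
V_n = √(1.19×10⁻¹²) = 1.09×10⁻⁶ V = 1.09 µV

1.09 µV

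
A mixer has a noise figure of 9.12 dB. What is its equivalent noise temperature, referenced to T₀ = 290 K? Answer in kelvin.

F = 10^(9.12/10) = 8.16582
T_e = (F − 1)·T₀ = (8.16582 − 1) × 290 = 2078 K

2078 K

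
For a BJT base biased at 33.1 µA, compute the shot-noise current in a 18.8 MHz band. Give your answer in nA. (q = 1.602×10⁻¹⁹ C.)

14.1 nA

I_n = √(2qI·B)
2qI·B = 2 × 1.602×10⁻¹⁹ × 3.31×10⁻⁵ × 1.88×10⁷ = 1.99×10⁻¹⁶ A²
I_n = √(1.99×10⁻¹⁶) = 1.41×10⁻⁸ A = 14.1 nA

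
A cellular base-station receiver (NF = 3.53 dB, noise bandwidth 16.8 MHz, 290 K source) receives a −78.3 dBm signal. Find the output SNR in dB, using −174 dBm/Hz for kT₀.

19.9 dB

Noise floor: N = −174 + 10 log₁₀(B) + NF
10 log₁₀(1.68×10⁷) = 72.25 dB
N = −174 + 72.25 + 3.53 = −98.22 dBm
SNR = P_sig − N = −78.3 − (−98.22) = 19.92 dB → 19.9 dB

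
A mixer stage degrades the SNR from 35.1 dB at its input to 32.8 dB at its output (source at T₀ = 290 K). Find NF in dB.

2.3 dB

NF (dB) = SNR_in(dB) − SNR_out(dB) when the source is at T₀
NF = 35.1 − 32.8 = 2.3 dB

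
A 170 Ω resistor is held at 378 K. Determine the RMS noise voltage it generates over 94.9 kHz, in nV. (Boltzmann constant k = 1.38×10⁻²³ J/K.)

580 nV

V_n = √(4kTRB)
4kTRB = 4 × 1.38×10⁻²³ × 378 × 1.70×10² × 9.49×10⁴ = 3.37×10⁻¹³ V²
V_n = √(3.37×10⁻¹³) = 5.80×10⁻⁷ V = 580 nV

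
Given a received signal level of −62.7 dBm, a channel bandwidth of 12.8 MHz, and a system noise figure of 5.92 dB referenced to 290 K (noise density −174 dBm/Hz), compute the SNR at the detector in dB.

Noise floor: N = −174 + 10 log₁₀(B) + NF
10 log₁₀(1.28×10⁷) = 71.07 dB
N = −174 + 71.07 + 5.92 = −97.01 dBm
SNR = P_sig − N = −62.7 − (−97.01) = 34.31 dB → 34.3 dB

34.3 dB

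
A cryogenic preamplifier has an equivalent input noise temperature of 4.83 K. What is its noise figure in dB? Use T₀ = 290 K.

0.072 dB

F = 1 + T_e/T₀ = 1 + 4.83/290 = 1.01666
NF = 10 log₁₀(1.01666) = 0.072 dB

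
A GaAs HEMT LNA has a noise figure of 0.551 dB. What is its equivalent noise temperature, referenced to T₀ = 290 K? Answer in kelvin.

F = 10^(0.551/10) = 1.13527
T_e = (F − 1)·T₀ = (1.13527 − 1) × 290 = 39.2 K

39.2 K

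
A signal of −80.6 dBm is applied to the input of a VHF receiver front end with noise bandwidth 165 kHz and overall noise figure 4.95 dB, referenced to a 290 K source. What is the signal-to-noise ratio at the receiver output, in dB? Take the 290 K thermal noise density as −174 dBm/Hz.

Noise floor: N = −174 + 10 log₁₀(B) + NF
10 log₁₀(1.65×10⁵) = 52.17 dB
N = −174 + 52.17 + 4.95 = −116.88 dBm
SNR = P_sig − N = −80.6 − (−116.88) = 36.28 dB → 36.3 dB

36.3 dB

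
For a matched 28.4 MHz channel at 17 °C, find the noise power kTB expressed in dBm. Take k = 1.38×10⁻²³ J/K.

T = 17 °C + 273.15 = 290.15 K
P_n = kTB = 1.38×10⁻²³ × 290.15 × 2.84×10⁷ = 1.14×10⁻¹³ W
In dBm: 10 log₁₀(1.14×10⁻¹³ / 10⁻³) = −99.4 dBm

−99.4 dBm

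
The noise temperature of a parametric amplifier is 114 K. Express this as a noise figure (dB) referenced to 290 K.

F = 1 + T_e/T₀ = 1 + 114/290 = 1.3931
NF = 10 log₁₀(1.3931) = 1.44 dB

1.44 dB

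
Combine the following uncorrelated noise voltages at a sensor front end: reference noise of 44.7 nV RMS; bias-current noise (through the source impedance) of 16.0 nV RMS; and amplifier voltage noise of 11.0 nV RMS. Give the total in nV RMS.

48.7 nV

Uncorrelated sources add in power (mean-square): V_tot = √(ΣV_i²)
V_tot = √[(4.47×10⁻⁸)² + (1.60×10⁻⁸)² + (1.10×10⁻⁸)²] = 4.87×10⁻⁸ V = 48.7 nV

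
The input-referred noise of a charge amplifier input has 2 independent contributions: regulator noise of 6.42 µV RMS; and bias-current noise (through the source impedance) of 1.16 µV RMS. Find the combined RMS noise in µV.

6.52 µV

Uncorrelated sources add in power (mean-square): V_tot = √(ΣV_i²)
V_tot = √[(6.42×10⁻⁶)² + (1.16×10⁻⁶)²] = 6.52×10⁻⁶ V = 6.52 µV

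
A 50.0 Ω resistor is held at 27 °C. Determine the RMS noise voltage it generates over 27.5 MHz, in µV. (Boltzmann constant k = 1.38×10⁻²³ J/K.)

T = 27 °C + 273.15 = 300.15 K
V_n = √(4kTRB)
4kTRB = 4 × 1.38×10⁻²³ × 300.15 × 5.00×10¹ × 2.75×10⁷ = 2.28×10⁻¹¹ V²
V_n = √(2.28×10⁻¹¹) = 4.77×10⁻⁶ V = 4.77 µV

4.77 µV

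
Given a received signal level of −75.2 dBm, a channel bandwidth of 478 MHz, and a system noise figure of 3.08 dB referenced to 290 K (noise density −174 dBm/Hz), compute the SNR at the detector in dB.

Noise floor: N = −174 + 10 log₁₀(B) + NF
10 log₁₀(4.78×10⁸) = 86.79 dB
N = −174 + 86.79 + 3.08 = −84.13 dBm
SNR = P_sig − N = −75.2 − (−84.13) = 8.93 dB → 8.9 dB

8.9 dB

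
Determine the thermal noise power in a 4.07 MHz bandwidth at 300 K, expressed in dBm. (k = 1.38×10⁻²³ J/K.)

−107.7 dBm

P_n = kTB = 1.38×10⁻²³ × 300 × 4.07×10⁶ = 1.68×10⁻¹⁴ W
In dBm: 10 log₁₀(1.68×10⁻¹⁴ / 10⁻³) = −107.7 dBm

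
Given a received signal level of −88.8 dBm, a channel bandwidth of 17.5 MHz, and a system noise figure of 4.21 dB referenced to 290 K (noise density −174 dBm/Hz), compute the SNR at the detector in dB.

8.6 dB

Noise floor: N = −174 + 10 log₁₀(B) + NF
10 log₁₀(1.75×10⁷) = 72.43 dB
N = −174 + 72.43 + 4.21 = −97.36 dBm
SNR = P_sig − N = −88.8 − (−97.36) = 8.56 dB → 8.6 dB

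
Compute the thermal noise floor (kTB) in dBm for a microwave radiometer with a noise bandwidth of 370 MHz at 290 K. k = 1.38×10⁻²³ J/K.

−88.3 dBm

P_n = kTB = 1.38×10⁻²³ × 290 × 3.70×10⁸ = 1.48×10⁻¹² W
In dBm: 10 log₁₀(1.48×10⁻¹² / 10⁻³) = −88.3 dBm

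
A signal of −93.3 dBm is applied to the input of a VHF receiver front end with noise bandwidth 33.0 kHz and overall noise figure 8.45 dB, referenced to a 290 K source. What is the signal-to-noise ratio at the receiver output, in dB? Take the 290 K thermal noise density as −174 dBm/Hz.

Noise floor: N = −174 + 10 log₁₀(B) + NF
10 log₁₀(3.30×10⁴) = 45.19 dB
N = −174 + 45.19 + 8.45 = −120.36 dBm
SNR = P_sig − N = −93.3 − (−120.36) = 27.06 dB → 27.1 dB

27.1 dB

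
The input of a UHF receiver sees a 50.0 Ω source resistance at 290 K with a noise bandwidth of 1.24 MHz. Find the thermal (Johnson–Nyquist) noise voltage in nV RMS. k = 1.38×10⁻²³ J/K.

V_n = √(4kTRB)
4kTRB = 4 × 1.38×10⁻²³ × 290 × 5.00×10¹ × 1.24×10⁶ = 9.92×10⁻¹³ V²
V_n = √(9.92×10⁻¹³) = 9.96×10⁻⁷ V = 996 nV

996 nV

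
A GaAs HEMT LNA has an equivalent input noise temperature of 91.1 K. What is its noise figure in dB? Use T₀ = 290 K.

F = 1 + T_e/T₀ = 1 + 91.1/290 = 1.31414
NF = 10 log₁₀(1.31414) = 1.19 dB

1.19 dB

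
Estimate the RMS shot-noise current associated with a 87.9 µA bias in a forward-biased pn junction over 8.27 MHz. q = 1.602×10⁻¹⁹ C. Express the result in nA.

15.3 nA

I_n = √(2qI·B)
2qI·B = 2 × 1.602×10⁻¹⁹ × 8.79×10⁻⁵ × 8.27×10⁶ = 2.33×10⁻¹⁶ A²
I_n = √(2.33×10⁻¹⁶) = 1.53×10⁻⁸ A = 15.3 nA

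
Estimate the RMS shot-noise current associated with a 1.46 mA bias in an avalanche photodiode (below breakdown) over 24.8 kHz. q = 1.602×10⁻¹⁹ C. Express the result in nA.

I_n = √(2qI·B)
2qI·B = 2 × 1.602×10⁻¹⁹ × 1.46×10⁻³ × 2.48×10⁴ = 1.16×10⁻¹⁷ A²
I_n = √(1.16×10⁻¹⁷) = 3.41×10⁻⁹ A = 3.41 nA

3.41 nA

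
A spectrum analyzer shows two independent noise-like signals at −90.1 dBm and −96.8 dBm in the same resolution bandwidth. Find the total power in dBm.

−89.3 dBm

Convert to linear, add, convert back:
P₁ = 9.77×10⁻¹³ W, P₂ = 2.09×10⁻¹³ W
P_tot = 1.19×10⁻¹² W → 10 log₁₀(P_tot / 10⁻³) = −89.3 dBm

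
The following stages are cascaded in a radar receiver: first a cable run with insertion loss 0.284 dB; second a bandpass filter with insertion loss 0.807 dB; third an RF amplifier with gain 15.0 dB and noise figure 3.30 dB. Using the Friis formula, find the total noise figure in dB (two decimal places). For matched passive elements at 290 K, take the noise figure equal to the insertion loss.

4.39 dB

Convert to linear (a loss of L dB is a gain of −L dB): F_i = 10^(NF_i/10), G_i = 10^(G_i,dB/10)
  Stage 1: F_1 = 10^(0.284/10) = 1.068, G_1 = 10^(−0.284/10) = 0.9367
  Stage 2: F_2 = 10^(0.807/10) = 1.204, G_2 = 10^(−0.807/10) = 0.8304
  Stage 3: F_3 = 10^(3.30/10) = 2.138, G_3 = 10^(15.0/10) = 31.62
Friis cascade:
  F = 1.068 + (1.204 − 1)/0.9367 + (2.138 − 1)/0.7779 = 2.749
NF = 10 log₁₀(2.749) = 4.39 dB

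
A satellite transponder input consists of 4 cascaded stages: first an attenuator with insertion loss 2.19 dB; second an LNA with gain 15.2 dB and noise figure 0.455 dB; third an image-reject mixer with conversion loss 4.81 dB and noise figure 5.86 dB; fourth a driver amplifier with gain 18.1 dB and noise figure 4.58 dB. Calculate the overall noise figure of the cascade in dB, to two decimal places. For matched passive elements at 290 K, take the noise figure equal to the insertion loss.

3.55 dB

Convert to linear (a loss of L dB is a gain of −L dB): F_i = 10^(NF_i/10), G_i = 10^(G_i,dB/10)
  Stage 1: F_1 = 10^(2.19/10) = 1.656, G_1 = 10^(−2.19/10) = 0.6039
  Stage 2: F_2 = 10^(0.455/10) = 1.110, G_2 = 10^(15.2/10) = 33.11
  Stage 3: F_3 = 10^(5.86/10) = 3.855, G_3 = 10^(−4.81/10) = 0.3304
  Stage 4: F_4 = 10^(4.58/10) = 2.871, G_4 = 10^(18.1/10) = 64.57
Friis cascade:
  F = 1.656 + (1.110 − 1)/0.6039 + (3.855 − 1)/20.00 + (2.871 − 1)/6.607 = 2.265
NF = 10 log₁₀(2.265) = 3.55 dB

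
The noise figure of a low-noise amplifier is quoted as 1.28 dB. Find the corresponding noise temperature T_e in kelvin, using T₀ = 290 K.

99.4 K

F = 10^(1.28/10) = 1.34276
T_e = (F − 1)·T₀ = (1.34276 − 1) × 290 = 99.4 K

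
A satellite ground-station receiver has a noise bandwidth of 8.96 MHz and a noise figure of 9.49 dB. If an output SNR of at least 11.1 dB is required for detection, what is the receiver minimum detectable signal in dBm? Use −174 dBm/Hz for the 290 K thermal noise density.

Sensitivity = −174 + 10 log₁₀(B) + NF + SNR_min
= −174 + 69.52 + 9.49 + 11.1
= −83.89 dBm → −83.9 dBm

−83.9 dBm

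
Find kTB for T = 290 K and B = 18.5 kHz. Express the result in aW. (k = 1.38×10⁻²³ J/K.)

74.0 aW

P_n = kTB = 1.38×10⁻²³ × 290 × 1.85×10⁴ = 7.40×10⁻¹⁷ W = 74.0 aW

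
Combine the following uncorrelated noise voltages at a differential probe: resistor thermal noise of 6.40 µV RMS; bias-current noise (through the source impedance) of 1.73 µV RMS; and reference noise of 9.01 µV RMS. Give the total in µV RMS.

11.2 µV

Uncorrelated sources add in power (mean-square): V_tot = √(ΣV_i²)
V_tot = √[(6.40×10⁻⁶)² + (1.73×10⁻⁶)² + (9.01×10⁻⁶)²] = 1.12×10⁻⁵ V = 11.2 µV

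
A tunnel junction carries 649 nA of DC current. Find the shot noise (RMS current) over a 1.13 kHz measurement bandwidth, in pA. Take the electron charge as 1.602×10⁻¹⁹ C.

I_n = √(2qI·B)
2qI·B = 2 × 1.602×10⁻¹⁹ × 6.49×10⁻⁷ × 1.13×10³ = 2.35×10⁻²² A²
I_n = √(2.35×10⁻²²) = 1.53×10⁻¹¹ A = 15.3 pA

15.3 pA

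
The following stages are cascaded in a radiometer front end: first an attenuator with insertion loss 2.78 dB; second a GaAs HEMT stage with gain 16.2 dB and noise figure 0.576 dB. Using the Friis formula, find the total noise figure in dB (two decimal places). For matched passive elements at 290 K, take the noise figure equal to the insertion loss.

Convert to linear (a loss of L dB is a gain of −L dB): F_i = 10^(NF_i/10), G_i = 10^(G_i,dB/10)
  Stage 1: F_1 = 10^(2.78/10) = 1.897, G_1 = 10^(−2.78/10) = 0.5272
  Stage 2: F_2 = 10^(0.576/10) = 1.142, G_2 = 10^(16.2/10) = 41.69
Friis cascade:
  F = 1.897 + (1.142 − 1)/0.5272 = 2.166
NF = 10 log₁₀(2.166) = 3.36 dB

3.36 dB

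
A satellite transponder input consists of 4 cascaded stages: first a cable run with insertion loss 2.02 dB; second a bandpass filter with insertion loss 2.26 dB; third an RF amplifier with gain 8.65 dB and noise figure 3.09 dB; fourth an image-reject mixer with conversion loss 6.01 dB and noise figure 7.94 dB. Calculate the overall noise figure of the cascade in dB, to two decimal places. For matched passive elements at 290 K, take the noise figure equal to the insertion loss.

8.67 dB

Convert to linear (a loss of L dB is a gain of −L dB): F_i = 10^(NF_i/10), G_i = 10^(G_i,dB/10)
  Stage 1: F_1 = 10^(2.02/10) = 1.592, G_1 = 10^(−2.02/10) = 0.6281
  Stage 2: F_2 = 10^(2.26/10) = 1.683, G_2 = 10^(−2.26/10) = 0.5943
  Stage 3: F_3 = 10^(3.09/10) = 2.037, G_3 = 10^(8.65/10) = 7.328
  Stage 4: F_4 = 10^(7.94/10) = 6.223, G_4 = 10^(−6.01/10) = 0.2506
Friis cascade:
  F = 1.592 + (1.683 − 1)/0.6281 + (2.037 − 1)/0.3733 + (6.223 − 1)/2.735 = 7.367
NF = 10 log₁₀(7.367) = 8.67 dB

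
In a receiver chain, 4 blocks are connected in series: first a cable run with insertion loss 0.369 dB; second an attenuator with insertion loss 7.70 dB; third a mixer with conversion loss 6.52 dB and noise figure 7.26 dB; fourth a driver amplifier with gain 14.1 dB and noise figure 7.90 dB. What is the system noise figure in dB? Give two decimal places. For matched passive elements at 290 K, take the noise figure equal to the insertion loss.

Convert to linear (a loss of L dB is a gain of −L dB): F_i = 10^(NF_i/10), G_i = 10^(G_i,dB/10)
  Stage 1: F_1 = 10^(0.369/10) = 1.089, G_1 = 10^(−0.369/10) = 0.9185
  Stage 2: F_2 = 10^(7.70/10) = 5.888, G_2 = 10^(−7.70/10) = 0.1698
  Stage 3: F_3 = 10^(7.26/10) = 5.321, G_3 = 10^(−6.52/10) = 0.2228
  Stage 4: F_4 = 10^(7.90/10) = 6.166, G_4 = 10^(14.1/10) = 25.70
Friis cascade:
  F = 1.089 + (5.888 − 1)/0.9185 + (5.321 − 1)/0.1560 + (6.166 − 1)/0.03476 = 182.7
NF = 10 log₁₀(182.7) = 22.62 dB

22.62 dB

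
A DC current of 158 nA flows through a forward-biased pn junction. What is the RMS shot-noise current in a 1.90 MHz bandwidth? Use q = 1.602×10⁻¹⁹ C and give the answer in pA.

310 pA

I_n = √(2qI·B)
2qI·B = 2 × 1.602×10⁻¹⁹ × 1.58×10⁻⁷ × 1.90×10⁶ = 9.62×10⁻²⁰ A²
I_n = √(9.62×10⁻²⁰) = 3.10×10⁻¹⁰ A = 310 pA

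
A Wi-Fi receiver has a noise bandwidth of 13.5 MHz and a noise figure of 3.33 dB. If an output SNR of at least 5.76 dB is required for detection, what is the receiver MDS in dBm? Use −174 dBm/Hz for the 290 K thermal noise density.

Sensitivity = −174 + 10 log₁₀(B) + NF + SNR_min
= −174 + 71.3 + 3.33 + 5.76
= −93.61 dBm → −93.6 dBm

−93.6 dBm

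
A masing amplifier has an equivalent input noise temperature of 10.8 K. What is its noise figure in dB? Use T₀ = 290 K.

0.159 dB

F = 1 + T_e/T₀ = 1 + 10.8/290 = 1.03724
NF = 10 log₁₀(1.03724) = 0.159 dB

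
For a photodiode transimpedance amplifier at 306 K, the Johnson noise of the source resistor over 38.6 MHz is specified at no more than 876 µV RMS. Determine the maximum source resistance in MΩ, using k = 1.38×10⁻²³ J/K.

Johnson–Nyquist: V_n = √(4kTRB) ⇒ R = V_n² / (4kTB)
4kTB = 4 × 1.38×10⁻²³ × 306 × 3.86×10⁷ = 6.52×10⁻¹³
R = (8.76×10⁻⁴)² / 6.52×10⁻¹³ = 1.18×10⁶ Ω = 1.18 MΩ

1.18 MΩ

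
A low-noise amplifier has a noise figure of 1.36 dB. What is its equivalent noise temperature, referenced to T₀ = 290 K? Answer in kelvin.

F = 10^(1.36/10) = 1.36773
T_e = (F − 1)·T₀ = (1.36773 − 1) × 290 = 107 K

107 K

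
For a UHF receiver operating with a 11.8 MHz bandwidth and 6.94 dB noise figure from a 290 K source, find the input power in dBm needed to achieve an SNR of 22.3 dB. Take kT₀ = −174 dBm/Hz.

−74.0 dBm

Sensitivity = −174 + 10 log₁₀(B) + NF + SNR_min
= −174 + 70.72 + 6.94 + 22.3
= −74.04 dBm → −74.0 dBm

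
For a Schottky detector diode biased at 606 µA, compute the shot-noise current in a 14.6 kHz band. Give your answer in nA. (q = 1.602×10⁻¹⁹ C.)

I_n = √(2qI·B)
2qI·B = 2 × 1.602×10⁻¹⁹ × 6.06×10⁻⁴ × 1.46×10⁴ = 2.83×10⁻¹⁸ A²
I_n = √(2.83×10⁻¹⁸) = 1.68×10⁻⁹ A = 1.68 nA

1.68 nA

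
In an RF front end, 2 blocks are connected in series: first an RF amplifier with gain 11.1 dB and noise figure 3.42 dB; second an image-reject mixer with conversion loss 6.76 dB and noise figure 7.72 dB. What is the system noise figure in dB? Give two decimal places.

4.12 dB

Convert to linear (a loss of L dB is a gain of −L dB): F_i = 10^(NF_i/10), G_i = 10^(G_i,dB/10)
  Stage 1: F_1 = 10^(3.42/10) = 2.198, G_1 = 10^(11.1/10) = 12.88
  Stage 2: F_2 = 10^(7.72/10) = 5.916, G_2 = 10^(−6.76/10) = 0.2109
Friis cascade:
  F = 2.198 + (5.916 − 1)/12.88 = 2.579
NF = 10 log₁₀(2.579) = 4.12 dB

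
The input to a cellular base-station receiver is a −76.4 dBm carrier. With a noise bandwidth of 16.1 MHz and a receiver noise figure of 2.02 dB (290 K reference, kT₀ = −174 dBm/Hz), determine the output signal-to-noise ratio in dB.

23.5 dB

Noise floor: N = −174 + 10 log₁₀(B) + NF
10 log₁₀(1.61×10⁷) = 72.07 dB
N = −174 + 72.07 + 2.02 = −99.91 dBm
SNR = P_sig − N = −76.4 − (−99.91) = 23.51 dB → 23.5 dB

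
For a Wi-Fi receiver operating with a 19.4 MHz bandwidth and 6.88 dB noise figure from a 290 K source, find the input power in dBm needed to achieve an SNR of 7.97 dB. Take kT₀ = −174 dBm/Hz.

−86.3 dBm

Sensitivity = −174 + 10 log₁₀(B) + NF + SNR_min
= −174 + 72.88 + 6.88 + 7.97
= −86.27 dBm → −86.3 dBm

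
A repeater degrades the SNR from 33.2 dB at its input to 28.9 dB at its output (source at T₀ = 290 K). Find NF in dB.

4.3 dB

NF (dB) = SNR_in(dB) − SNR_out(dB) when the source is at T₀
NF = 33.2 − 28.9 = 4.3 dB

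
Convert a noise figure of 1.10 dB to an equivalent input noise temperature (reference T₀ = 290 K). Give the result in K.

F = 10^(1.10/10) = 1.28825
T_e = (F − 1)·T₀ = (1.28825 − 1) × 290 = 83.6 K

83.6 K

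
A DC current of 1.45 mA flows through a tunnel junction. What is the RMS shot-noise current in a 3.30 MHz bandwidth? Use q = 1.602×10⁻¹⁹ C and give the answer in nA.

I_n = √(2qI·B)
2qI·B = 2 × 1.602×10⁻¹⁹ × 1.45×10⁻³ × 3.30×10⁶ = 1.53×10⁻¹⁵ A²
I_n = √(1.53×10⁻¹⁵) = 3.92×10⁻⁸ A = 39.2 nA

39.2 nA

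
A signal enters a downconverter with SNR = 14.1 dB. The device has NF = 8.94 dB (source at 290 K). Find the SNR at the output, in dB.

5.16 dB

By definition F = SNR_in/SNR_out, so in dB: SNR_out = SNR_in − NF
SNR_out = 14.1 − 8.94 = 5.16 dB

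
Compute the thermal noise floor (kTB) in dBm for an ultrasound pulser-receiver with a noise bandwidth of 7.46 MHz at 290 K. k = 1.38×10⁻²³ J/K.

P_n = kTB = 1.38×10⁻²³ × 290 × 7.46×10⁶ = 2.99×10⁻¹⁴ W
In dBm: 10 log₁₀(2.99×10⁻¹⁴ / 10⁻³) = −105.2 dBm

−105.2 dBm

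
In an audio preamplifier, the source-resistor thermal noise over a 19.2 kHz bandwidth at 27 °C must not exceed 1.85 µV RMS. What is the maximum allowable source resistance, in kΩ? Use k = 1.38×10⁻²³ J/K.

10.8 kΩ

T = 27 °C + 273.15 = 300.15 K
Johnson–Nyquist: V_n = √(4kTRB) ⇒ R = V_n² / (4kTB)
4kTB = 4 × 1.38×10⁻²³ × 300.15 × 1.92×10⁴ = 3.18×10⁻¹⁶
R = (1.85×10⁻⁶)² / 3.18×10⁻¹⁶ = 1.08×10⁴ Ω = 10.8 kΩ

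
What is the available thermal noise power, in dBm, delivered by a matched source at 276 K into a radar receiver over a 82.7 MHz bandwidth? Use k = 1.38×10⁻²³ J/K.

−95.0 dBm

P_n = kTB = 1.38×10⁻²³ × 276 × 8.27×10⁷ = 3.15×10⁻¹³ W
In dBm: 10 log₁₀(3.15×10⁻¹³ / 10⁻³) = −95.0 dBm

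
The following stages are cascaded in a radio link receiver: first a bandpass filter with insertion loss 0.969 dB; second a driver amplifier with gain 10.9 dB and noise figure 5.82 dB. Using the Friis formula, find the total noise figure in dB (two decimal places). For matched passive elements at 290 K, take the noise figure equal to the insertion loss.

Convert to linear (a loss of L dB is a gain of −L dB): F_i = 10^(NF_i/10), G_i = 10^(G_i,dB/10)
  Stage 1: F_1 = 10^(0.969/10) = 1.250, G_1 = 10^(−0.969/10) = 0.8000
  Stage 2: F_2 = 10^(5.82/10) = 3.819, G_2 = 10^(10.9/10) = 12.30
Friis cascade:
  F = 1.250 + (3.819 − 1)/0.8000 = 4.774
NF = 10 log₁₀(4.774) = 6.79 dB

6.79 dB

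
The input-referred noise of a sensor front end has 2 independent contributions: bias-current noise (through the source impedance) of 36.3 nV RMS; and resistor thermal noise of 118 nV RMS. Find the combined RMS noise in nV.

123 nV

Uncorrelated sources add in power (mean-square): V_tot = √(ΣV_i²)
V_tot = √[(3.63×10⁻⁸)² + (1.18×10⁻⁷)²] = 1.23×10⁻⁷ V = 123 nV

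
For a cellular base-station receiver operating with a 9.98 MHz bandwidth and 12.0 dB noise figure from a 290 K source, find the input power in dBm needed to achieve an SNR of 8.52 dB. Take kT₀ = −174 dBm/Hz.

−83.5 dBm

Sensitivity = −174 + 10 log₁₀(B) + NF + SNR_min
= −174 + 69.99 + 12.0 + 8.52
= −83.49 dBm → −83.5 dBm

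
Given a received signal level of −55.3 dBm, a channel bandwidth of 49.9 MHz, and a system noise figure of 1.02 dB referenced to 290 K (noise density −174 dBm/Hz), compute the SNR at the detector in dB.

40.7 dB

Noise floor: N = −174 + 10 log₁₀(B) + NF
10 log₁₀(4.99×10⁷) = 76.98 dB
N = −174 + 76.98 + 1.02 = −96.00 dBm
SNR = P_sig − N = −55.3 − (−96.00) = 40.70 dB → 40.7 dB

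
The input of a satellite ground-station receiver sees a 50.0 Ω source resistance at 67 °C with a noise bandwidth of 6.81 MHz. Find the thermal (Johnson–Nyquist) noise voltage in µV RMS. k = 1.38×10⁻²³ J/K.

2.53 µV

T = 67 °C + 273.15 = 340.15 K
V_n = √(4kTRB)
4kTRB = 4 × 1.38×10⁻²³ × 340.15 × 5.00×10¹ × 6.81×10⁶ = 6.39×10⁻¹² V²
V_n = √(6.39×10⁻¹²) = 2.53×10⁻⁶ V = 2.53 µV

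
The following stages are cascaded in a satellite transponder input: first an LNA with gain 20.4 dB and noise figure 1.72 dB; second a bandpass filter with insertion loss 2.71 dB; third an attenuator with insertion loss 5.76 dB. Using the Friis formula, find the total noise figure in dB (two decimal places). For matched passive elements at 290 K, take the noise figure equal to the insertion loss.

1.88 dB

Convert to linear (a loss of L dB is a gain of −L dB): F_i = 10^(NF_i/10), G_i = 10^(G_i,dB/10)
  Stage 1: F_1 = 10^(1.72/10) = 1.486, G_1 = 10^(20.4/10) = 109.6
  Stage 2: F_2 = 10^(2.71/10) = 1.866, G_2 = 10^(−2.71/10) = 0.5358
  Stage 3: F_3 = 10^(5.76/10) = 3.767, G_3 = 10^(−5.76/10) = 0.2655
Friis cascade:
  F = 1.486 + (1.866 − 1)/109.6 + (3.767 − 1)/58.75 = 1.541
NF = 10 log₁₀(1.541) = 1.88 dB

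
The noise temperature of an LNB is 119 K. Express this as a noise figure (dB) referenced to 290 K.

F = 1 + T_e/T₀ = 1 + 119/290 = 1.41034
NF = 10 log₁₀(1.41034) = 1.49 dB

1.49 dB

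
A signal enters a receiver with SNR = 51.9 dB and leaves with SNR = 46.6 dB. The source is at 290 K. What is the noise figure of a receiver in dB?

NF (dB) = SNR_in(dB) − SNR_out(dB) when the source is at T₀
NF = 51.9 − 46.6 = 5.3 dB

5.3 dB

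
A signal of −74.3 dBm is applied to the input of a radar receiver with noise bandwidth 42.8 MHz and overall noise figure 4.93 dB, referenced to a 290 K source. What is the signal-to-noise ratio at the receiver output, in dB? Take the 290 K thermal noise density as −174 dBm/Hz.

Noise floor: N = −174 + 10 log₁₀(B) + NF
10 log₁₀(4.28×10⁷) = 76.31 dB
N = −174 + 76.31 + 4.93 = −92.76 dBm
SNR = P_sig − N = −74.3 − (−92.76) = 18.46 dB → 18.5 dB

18.5 dB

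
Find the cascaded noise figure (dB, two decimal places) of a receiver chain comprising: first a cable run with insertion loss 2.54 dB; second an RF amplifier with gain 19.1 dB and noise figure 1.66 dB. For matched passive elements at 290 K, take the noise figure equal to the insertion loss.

Convert to linear (a loss of L dB is a gain of −L dB): F_i = 10^(NF_i/10), G_i = 10^(G_i,dB/10)
  Stage 1: F_1 = 10^(2.54/10) = 1.795, G_1 = 10^(−2.54/10) = 0.5572
  Stage 2: F_2 = 10^(1.66/10) = 1.466, G_2 = 10^(19.1/10) = 81.28
Friis cascade:
  F = 1.795 + (1.466 − 1)/0.5572 = 2.630
NF = 10 log₁₀(2.630) = 4.20 dB

4.20 dB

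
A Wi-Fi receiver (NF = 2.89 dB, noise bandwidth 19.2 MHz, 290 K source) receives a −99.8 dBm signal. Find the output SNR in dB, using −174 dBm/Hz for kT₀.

Noise floor: N = −174 + 10 log₁₀(B) + NF
10 log₁₀(1.92×10⁷) = 72.83 dB
N = −174 + 72.83 + 2.89 = −98.28 dBm
SNR = P_sig − N = −99.8 − (−98.28) = −1.52 dB → −1.5 dB

−1.5 dB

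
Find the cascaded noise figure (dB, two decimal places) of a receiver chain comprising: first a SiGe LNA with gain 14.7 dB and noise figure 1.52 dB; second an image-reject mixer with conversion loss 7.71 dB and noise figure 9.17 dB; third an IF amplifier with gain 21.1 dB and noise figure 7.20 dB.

4.00 dB

Convert to linear (a loss of L dB is a gain of −L dB): F_i = 10^(NF_i/10), G_i = 10^(G_i,dB/10)
  Stage 1: F_1 = 10^(1.52/10) = 1.419, G_1 = 10^(14.7/10) = 29.51
  Stage 2: F_2 = 10^(9.17/10) = 8.260, G_2 = 10^(−7.71/10) = 0.1694
  Stage 3: F_3 = 10^(7.20/10) = 5.248, G_3 = 10^(21.1/10) = 128.8
Friis cascade:
  F = 1.419 + (8.260 − 1)/29.51 + (5.248 − 1)/5.000 = 2.515
NF = 10 log₁₀(2.515) = 4.00 dB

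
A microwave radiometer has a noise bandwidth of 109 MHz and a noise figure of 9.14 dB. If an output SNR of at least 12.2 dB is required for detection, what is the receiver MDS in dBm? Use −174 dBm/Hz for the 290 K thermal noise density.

Sensitivity = −174 + 10 log₁₀(B) + NF + SNR_min
= −174 + 80.37 + 9.14 + 12.2
= −72.29 dBm → −72.3 dBm

−72.3 dBm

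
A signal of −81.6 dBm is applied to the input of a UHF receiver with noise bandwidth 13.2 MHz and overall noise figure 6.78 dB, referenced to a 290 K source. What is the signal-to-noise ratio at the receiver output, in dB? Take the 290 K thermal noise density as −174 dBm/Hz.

14.4 dB

Noise floor: N = −174 + 10 log₁₀(B) + NF
10 log₁₀(1.32×10⁷) = 71.21 dB
N = −174 + 71.21 + 6.78 = −96.01 dBm
SNR = P_sig − N = −81.6 − (−96.01) = 14.41 dB → 14.4 dB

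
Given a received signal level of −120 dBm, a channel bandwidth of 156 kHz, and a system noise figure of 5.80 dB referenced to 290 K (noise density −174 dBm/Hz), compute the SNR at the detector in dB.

Noise floor: N = −174 + 10 log₁₀(B) + NF
10 log₁₀(1.56×10⁵) = 51.93 dB
N = −174 + 51.93 + 5.80 = −116.27 dBm
SNR = P_sig − N = −120 − (−116.27) = −3.73 dB → −3.7 dB

−3.7 dB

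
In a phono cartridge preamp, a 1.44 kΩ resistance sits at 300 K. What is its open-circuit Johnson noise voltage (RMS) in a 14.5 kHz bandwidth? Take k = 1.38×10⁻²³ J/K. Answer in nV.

V_n = √(4kTRB)
4kTRB = 4 × 1.38×10⁻²³ × 300 × 1.44×10³ × 1.45×10⁴ = 3.46×10⁻¹³ V²
V_n = √(3.46×10⁻¹³) = 5.88×10⁻⁷ V = 588 nV

588 nV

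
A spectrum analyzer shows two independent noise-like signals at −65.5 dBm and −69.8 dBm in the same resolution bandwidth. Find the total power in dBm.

Convert to linear, add, convert back:
P₁ = 2.82×10⁻¹⁰ W, P₂ = 1.05×10⁻¹⁰ W
P_tot = 3.87×10⁻¹⁰ W → 10 log₁₀(P_tot / 10⁻³) = −64.1 dBm

−64.1 dBm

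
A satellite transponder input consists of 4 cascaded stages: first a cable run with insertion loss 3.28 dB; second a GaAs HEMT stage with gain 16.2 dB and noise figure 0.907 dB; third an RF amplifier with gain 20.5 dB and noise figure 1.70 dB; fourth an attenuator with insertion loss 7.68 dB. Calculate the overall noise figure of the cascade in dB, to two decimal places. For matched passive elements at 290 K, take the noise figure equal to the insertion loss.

4.23 dB

Convert to linear (a loss of L dB is a gain of −L dB): F_i = 10^(NF_i/10), G_i = 10^(G_i,dB/10)
  Stage 1: F_1 = 10^(3.28/10) = 2.128, G_1 = 10^(−3.28/10) = 0.4699
  Stage 2: F_2 = 10^(0.907/10) = 1.232, G_2 = 10^(16.2/10) = 41.69
  Stage 3: F_3 = 10^(1.70/10) = 1.479, G_3 = 10^(20.5/10) = 112.2
  Stage 4: F_4 = 10^(7.68/10) = 5.861, G_4 = 10^(−7.68/10) = 0.1706
Friis cascade:
  F = 2.128 + (1.232 − 1)/0.4699 + (1.479 − 1)/19.59 + (5.861 − 1)/2198 = 2.649
NF = 10 log₁₀(2.649) = 4.23 dB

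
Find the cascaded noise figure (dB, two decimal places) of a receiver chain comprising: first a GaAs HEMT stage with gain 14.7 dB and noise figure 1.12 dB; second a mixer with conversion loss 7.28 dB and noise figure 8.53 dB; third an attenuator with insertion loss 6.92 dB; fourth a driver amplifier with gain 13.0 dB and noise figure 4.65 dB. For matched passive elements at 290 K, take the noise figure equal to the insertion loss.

Convert to linear (a loss of L dB is a gain of −L dB): F_i = 10^(NF_i/10), G_i = 10^(G_i,dB/10)
  Stage 1: F_1 = 10^(1.12/10) = 1.294, G_1 = 10^(14.7/10) = 29.51
  Stage 2: F_2 = 10^(8.53/10) = 7.129, G_2 = 10^(−7.28/10) = 0.1871
  Stage 3: F_3 = 10^(6.92/10) = 4.920, G_3 = 10^(−6.92/10) = 0.2032
  Stage 4: F_4 = 10^(4.65/10) = 2.917, G_4 = 10^(13.0/10) = 19.95
Friis cascade:
  F = 1.294 + (7.129 − 1)/29.51 + (4.920 − 1)/5.521 + (2.917 − 1)/1.122 = 3.921
NF = 10 log₁₀(3.921) = 5.93 dB

5.93 dB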